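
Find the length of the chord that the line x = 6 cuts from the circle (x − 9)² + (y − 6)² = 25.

8

The line gives x = 6. Substituting into the circle:
y² − 12y + 20 = 0
y = 10 or y = 2, giving (6, 10) and (6, 2).
Chord length = distance between (6, 10) and (6, 2) = √64 = 8.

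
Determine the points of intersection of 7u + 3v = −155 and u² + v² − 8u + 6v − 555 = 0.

Substitute v = (−155 − 7u)/3:
58u² + 1972u + 16240 = 0  ⟹  u² + 34u + 280 = 0
u = −14 or u = −20, giving (−14, −19) and (−20, −5).

(−20, −5) and (−14, −19)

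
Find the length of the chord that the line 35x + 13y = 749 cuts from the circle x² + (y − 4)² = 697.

Substitute y = (749 − 35x)/13:
1394x² − 48790x + 368016 = 0  ⟹  x² − 35x + 264 = 0
x = 24 or x = 11, giving (24, −7) and (11, 28).
|(24, −7) − (11, 28)| = √((13)² + (−35)²) = √1394.

√1394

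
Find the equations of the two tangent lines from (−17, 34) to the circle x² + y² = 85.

Write the tangent as mx − y + (34 − m·(−17)) = 0 and set its distance from the centre to √85:
(17m − (−34))² = 85(m² + 1)
12m² + 68m + 63 = 0, so m = −7/6 or m = −9/2.
Through (−17, 34) these give 7x + 6y = 85 and 9x + 2y = −85.

7x + 6y = 85 and 9x + 2y = −85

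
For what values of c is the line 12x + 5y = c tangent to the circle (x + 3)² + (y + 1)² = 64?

The line touches the circle iff its distance from (−3, −1) is 8:
|12·(−3) + 5·(−1) − c| / √169 = 8
|c − (−41)| = 8·13, so c = 63 or c = −145.

c = −145 or c = 63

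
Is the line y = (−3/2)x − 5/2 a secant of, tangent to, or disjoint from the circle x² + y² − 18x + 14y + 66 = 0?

d² = (3·9 + 2·(−7) − (−5))²/13 = 324/13; r² = 64.
Since d² < r², the line cuts the circle twice.

secant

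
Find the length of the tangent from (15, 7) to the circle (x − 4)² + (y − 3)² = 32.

√105

Centre (4, 3), r² = 32. |PO|² = (11)² + (4)² = 137.
By the tangent–radius right angle, tangent length = √(|PO|² − r²) = √105.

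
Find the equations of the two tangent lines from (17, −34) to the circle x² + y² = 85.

A line y − (−34) = m(x − (17)) is tangent when its distance from (0, 0) is √85:
(−17m − (34))² = 85(m² + 1)
12m² + 68m + 63 = 0, so m = −7/6 or m = −9/2.
With m = −7/6: 7x + 6y = −85. With m = −9/2: 9x + 2y = 85.

7x + 6y = −85 and 9x + 2y = 85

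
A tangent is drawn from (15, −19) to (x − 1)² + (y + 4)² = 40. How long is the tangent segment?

√381

Centre (1, −4), r² = 40. |PO|² = (14)² + (−15)² = 421.
Power of the point: PT² = |PO|² − r² = 381, so PT = √381.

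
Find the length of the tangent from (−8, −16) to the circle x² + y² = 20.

10√3

With centre O = (0, 0), |OP|² = 320 and r² = 20.
Power of the point: PT² = |PO|² − r² = 300, so PT = 10√3.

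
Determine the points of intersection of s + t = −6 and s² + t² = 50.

Express t = −s − 6 and substitute into the circle:
2s² + 12s − 14 = 0  ⟹  s² + 6s − 7 = 0
s = 1 or s = −7, giving (1, −7) and (−7, 1).

(−7, 1) and (1, −7)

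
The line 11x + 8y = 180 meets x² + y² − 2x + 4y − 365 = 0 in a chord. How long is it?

2√185

Substitute y = (180 − 11x)/8:
185x² − 4440x + 14800 = 0  ⟹  x² − 24x + 80 = 0
x = 20 or x = 4, giving (20, −5) and (4, 17).
Chord length = distance between (20, −5) and (4, 17) = √740 = 2√185.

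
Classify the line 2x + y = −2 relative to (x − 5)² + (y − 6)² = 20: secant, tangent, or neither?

Substituting the line into the circle gives 5x² + 22x + 69 = 0.
Δ = 484 − 1380 = −896.
No real roots: the line does not meet the circle.

neither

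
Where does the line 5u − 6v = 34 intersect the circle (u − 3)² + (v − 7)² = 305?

Express v = (−34 + 5u)/6 and substitute into the circle:
61u² − 976u − 4880 = 0  ⟹  u² − 16u − 80 = 0
u = 20 or u = −4, giving (20, 11) and (−4, −9).

(−4, −9) and (20, 11)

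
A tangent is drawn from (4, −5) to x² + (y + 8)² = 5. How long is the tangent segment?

2√5

Centre (0, −8), r² = 5. |PO|² = (4)² + (3)² = 25.
By the tangent–radius right angle, tangent length = √(|PO|² − r²) = √20 = 2√5.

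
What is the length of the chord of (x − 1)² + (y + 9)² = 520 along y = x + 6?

The distance from (1, −9) to the line is 16/√2, and r² = 520.
Chord = 2√(r² − d²) = 2·√(392) = 28√2.

28√2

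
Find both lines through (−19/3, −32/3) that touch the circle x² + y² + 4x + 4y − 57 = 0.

x − 8y = 79 and 7x + 4y = −87

A line y − (−32/3) = m(x − (−19/3)) is tangent when its distance from (−2, −2) is √65:
(13/3m − (26/3))² = 65(m² + 1)
32m² + 52m − 7 = 0, so m = 1/8 or m = −7/4.
With m = 1/8: x − 8y = 79. With m = −7/4: 7x + 4y = −87.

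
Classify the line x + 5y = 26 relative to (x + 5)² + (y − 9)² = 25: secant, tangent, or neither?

Substituting the line into the circle gives 26x² + 288x + 361 = 0.
Δ = 82944 − 37544 = 45400.
Two real roots: the line is a secant.

secant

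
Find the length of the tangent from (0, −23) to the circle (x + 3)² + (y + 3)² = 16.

The centre is (−3, −3) and r = 4. The square of the distance from P to the centre is 9 + 400 = 409.
The tangent meets the radius at right angles, so tangent² = |PO|² − r² = 409 − 16 = 393.

√393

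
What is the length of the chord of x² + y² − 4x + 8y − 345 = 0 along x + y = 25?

The distance from (2, −4) to the line is 27/√2, and r² = 365.
Half the chord is √(r² − d²) = √(1/2), so the full chord is √2.

√2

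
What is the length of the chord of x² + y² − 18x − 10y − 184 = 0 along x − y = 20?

18√2

The distance from (9, 5) to the line is 16/√2, and r² = 290.
Half the chord is √(r² − d²) = √(162), so the full chord is 18√2.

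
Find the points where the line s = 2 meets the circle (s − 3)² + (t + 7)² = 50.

(2, −14) and (2, 0)

The line gives s = 2. Substituting into the circle:
t² + 14t = 0
t = 0 or t = −14, giving (2, 0) and (2, −14).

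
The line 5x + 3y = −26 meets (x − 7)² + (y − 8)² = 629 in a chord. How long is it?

Substitute y = (−26 − 5x)/3:
34x² + 374x − 2720 = 0  ⟹  x² + 11x − 80 = 0
x = 5 or x = −16, giving (5, −17) and (−16, 18).
Chord length = distance between (5, −17) and (−16, 18) = √1666 = 7√34.

7√34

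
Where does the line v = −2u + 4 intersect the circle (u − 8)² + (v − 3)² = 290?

(−5, 14) and (9, −14)

Substitute v = −2u + 4:
5u² − 20u − 225 = 0  ⟹  u² − 4u − 45 = 0
u = 9 or u = −5, giving (9, −14) and (−5, 14).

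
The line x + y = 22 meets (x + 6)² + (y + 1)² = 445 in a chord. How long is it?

7√2

The distance from (−6, −1) to the line is 29/√2, and r² = 445.
Chord = 2√(r² − d²) = 2·√(49/2) = 7√2.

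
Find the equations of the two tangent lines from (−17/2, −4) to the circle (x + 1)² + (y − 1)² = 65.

Let a tangent through (−17/2, −4) have slope m. Its distance from (−1, 1) must equal √65:
[m·(15/2) − (5)]² = 65(m² + 1)
7m² + 60m + 32 = 0, so m = −4/7 or m = −8.
Through (−17/2, −4) these give 4x + 7y = −62 and 8x + y = −72.

4x + 7y = −62 and 8x + y = −72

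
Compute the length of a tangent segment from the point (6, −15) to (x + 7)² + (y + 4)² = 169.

With centre O = (−7, −4), |OP|² = 290 and r² = 169.
Power of the point: PT² = |PO|² − r² = 121, so PT = 11.

11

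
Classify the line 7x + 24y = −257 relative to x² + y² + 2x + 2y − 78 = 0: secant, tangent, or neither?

Centre (−1, −1), r² = 80. Distance² from centre to line = (226)²/625 = 51076/625.
Since d² > r², the line lies outside the circle.

neither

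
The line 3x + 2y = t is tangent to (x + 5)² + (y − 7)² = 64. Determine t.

Tangency holds when the distance from the centre (−5, 7) to the line equals the radius 8:
|3·(−5) + 2·7 − t| / √13 = 8
|t − (−1)| = 8√13.

t = −1 ± 8√13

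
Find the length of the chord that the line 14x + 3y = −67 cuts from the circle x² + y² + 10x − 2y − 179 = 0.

2√205

From the line, y = (−67 − 14x)/3. Substituting:
205x² + 2050x + 3280 = 0  ⟹  x² + 10x + 16 = 0
x = −2 or x = −8, giving (−2, −13) and (−8, 15).
|(−2, −13) − (−8, 15)| = √((6)² + (−28)²) = 2√205.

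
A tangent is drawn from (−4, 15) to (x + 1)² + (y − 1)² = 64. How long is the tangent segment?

The centre is (−1, 1) and r = 8. The square of the distance from P to the centre is 9 + 196 = 205.
Power of the point: PT² = |PO|² − r² = 141, so PT = √141.

√141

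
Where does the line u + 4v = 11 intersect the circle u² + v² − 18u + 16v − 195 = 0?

From the line, v = (11 − u)/4. Substituting:
17u² − 374u − 2295 = 0  ⟹  u² − 22u − 135 = 0
u = 27 or u = −5, giving (27, −4) and (−5, 4).

(−5, 4) and (27, −4)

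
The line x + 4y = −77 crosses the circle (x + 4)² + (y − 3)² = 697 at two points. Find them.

Substitute y = (−77 − x)/4:
17x² + 306x − 2975 = 0  ⟹  x² + 18x − 175 = 0
x = 7 or x = −25, giving (7, −21) and (−25, −13).

(−25, −13) and (7, −21)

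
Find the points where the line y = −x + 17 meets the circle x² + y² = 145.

(8, 9) and (9, 8)

Express y = −x + 17 and substitute into the circle:
2x² − 34x + 144 = 0  ⟹  x² − 17x + 72 = 0
x = 9 or x = 8, giving (9, 8) and (8, 9).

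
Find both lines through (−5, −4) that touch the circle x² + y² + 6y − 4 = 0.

Write the tangent as mx − y + (−4 − m·(−5)) = 0 and set its distance from the centre to √13:
(5m − (1))² = 13(m² + 1)
6m² − 5m − 6 = 0, so m = −2/3 or m = 3/2.
With m = −2/3: 2x + 3y = −22. With m = 3/2: 3x − 2y = −7.

2x + 3y = −22 and 3x − 2y = −7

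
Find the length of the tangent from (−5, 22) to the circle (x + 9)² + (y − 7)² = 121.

2√30

The centre is (−9, 7) and r = 11. The square of the distance from P to the centre is 16 + 225 = 241.
Power of the point: PT² = |PO|² − r² = 120, so PT = 2√30.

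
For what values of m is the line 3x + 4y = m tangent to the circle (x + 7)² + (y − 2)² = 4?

m = −23 or m = −3

For a tangent, require d(centre, line) = r = 2.
|3·(−7) + 4·2 − m| / √25 = 2
|m − (−13)| = 2·5, so m = −3 or m = −23.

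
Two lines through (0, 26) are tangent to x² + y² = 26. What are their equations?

5x − y = −26 and 5x + y = 26

Let a tangent through (0, 26) have slope m. Its distance from (0, 0) must equal √26:
[m·(0) − (−26)]² = 26(m² + 1)
m² − 25 = 0, so m = 5 or m = −5.
Through (0, 26) these give 5x − y = −26 and 5x + y = 26.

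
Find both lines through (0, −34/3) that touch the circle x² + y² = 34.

5x + 3y = −34 and 5x − 3y = 34

A line y − (−34/3) = m(x − (0)) is tangent when its distance from (0, 0) is √34:
(0m − (34/3))² = 34(m² + 1)
9m² − 25 = 0, so m = −5/3 or m = 5/3.
With m = −5/3: 5x + 3y = −34. With m = 5/3: 5x − 3y = 34.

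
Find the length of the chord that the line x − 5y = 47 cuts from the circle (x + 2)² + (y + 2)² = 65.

√26

The distance from (−2, −2) to the line is 39/√26, and r² = 65.
Half the chord is √(r² − d²) = √(13/2), so the full chord is √26.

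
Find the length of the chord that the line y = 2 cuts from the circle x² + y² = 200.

28

From the line, y = 2. Substituting:
x² − 196 = 0
x = 14 or x = −14, giving (14, 2) and (−14, 2).
Chord length = distance between (14, 2) and (−14, 2) = √784 = 28.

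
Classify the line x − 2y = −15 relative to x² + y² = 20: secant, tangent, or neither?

Substituting the line into the circle gives 5x² + 30x + 145 = 0.
Δ = 900 − 2900 = −2000.
No real roots: the line does not meet the circle.

neither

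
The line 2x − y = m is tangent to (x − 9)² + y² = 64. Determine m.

For a tangent, require d(centre, line) = r = 8.
|2·9 − 1·0 − m| / √5 = 8
|m − (18)| = 8√5.

m = 18 ± 8√5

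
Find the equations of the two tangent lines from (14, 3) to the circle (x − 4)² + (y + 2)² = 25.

4x − 3y = 47 and y = 3

A line y − (3) = m(x − (14)) is tangent when its distance from (4, −2) is 5:
(−10m − (−5))² = 25(m² + 1)
3m² − 4m = 0, so m = 4/3 or m = 0.
Through (14, 3) these give 4x − 3y = 47 and y = 3.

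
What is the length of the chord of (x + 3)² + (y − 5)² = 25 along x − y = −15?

√2

Substitute y = x + 15:
2x² + 26x + 84 = 0  ⟹  x² + 13x + 42 = 0
x = −6 or x = −7, giving (−6, 9) and (−7, 8).
Chord length = distance between (−6, 9) and (−7, 8) = √2 = √2.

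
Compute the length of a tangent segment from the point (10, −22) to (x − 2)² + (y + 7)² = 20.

√269

Centre (2, −7), r² = 20. |PO|² = (8)² + (−15)² = 289.
By the tangent–radius right angle, tangent length = √(|PO|² − r²) = √269.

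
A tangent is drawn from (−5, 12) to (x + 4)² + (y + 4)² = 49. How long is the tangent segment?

4√13

Centre (−4, −4), r² = 49. |PO|² = (−1)² + (16)² = 257.
Power of the point: PT² = |PO|² − r² = 208, so PT = 4√13.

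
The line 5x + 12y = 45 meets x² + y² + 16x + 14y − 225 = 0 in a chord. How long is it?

The distance from (−8, −7) to the line is 169/√169, and r² = 338.
Half the chord is √(r² − d²) = √(169), so the full chord is 26.

26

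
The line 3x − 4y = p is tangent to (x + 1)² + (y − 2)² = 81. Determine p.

p = −56 or p = 34

Tangency holds when the distance from the centre (−1, 2) to the line equals the radius 9:
|3·(−1) − 4·2 − p| / √25 = 9
|p − (−11)| = 9·5, so p = 34 or p = −56.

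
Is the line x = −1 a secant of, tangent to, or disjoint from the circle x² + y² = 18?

secant

Substituting the line into the circle gives y² − 17 = 0.
Discriminant = (0)² − 4·1·(−17) = 68 > 0.
Two real roots: the line is a secant.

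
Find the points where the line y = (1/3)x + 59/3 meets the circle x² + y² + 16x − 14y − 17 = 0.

(−17, 14) and (−5, 18)

Substitute y = (59 + x)/3:
10x² + 220x + 850 = 0  ⟹  x² + 22x + 85 = 0
x = −5 or x = −17, giving (−5, 18) and (−17, 14).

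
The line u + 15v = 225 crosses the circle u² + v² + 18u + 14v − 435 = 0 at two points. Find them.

(−15, 16) and (0, 15)

Substitute v = (225 − u)/15:
226u² + 3390u = 0  ⟹  u² + 15u = 0
u = 0 or u = −15, giving (0, 15) and (−15, 16).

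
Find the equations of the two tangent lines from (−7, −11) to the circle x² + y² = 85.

2x − 9y = 85 and 9x + 2y = −85

Write the tangent as mx − y + (−11 − m·(−7)) = 0 and set its distance from the centre to √85:
[m·(7) − (11)]² = 85(m² + 1)
18m² + 77m − 18 = 0, so m = 2/9 or m = −9/2.
With m = 2/9: 2x − 9y = 85. With m = −9/2: 9x + 2y = −85.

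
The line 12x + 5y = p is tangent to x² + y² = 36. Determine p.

p = −78 or p = 78

The line touches the circle iff its distance from (0, 0) is 6:
|12·0 + 5·0 − p| / √169 = 6
|p| = 6·13, so p = 78 or p = −78.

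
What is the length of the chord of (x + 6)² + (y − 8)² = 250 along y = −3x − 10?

Substitute y = −3x − 10:
10x² + 120x + 110 = 0  ⟹  x² + 12x + 11 = 0
x = −1 or x = −11, giving (−1, −7) and (−11, 23).
|(−1, −7) − (−11, 23)| = √((10)² + (−30)²) = 10√10.

10√10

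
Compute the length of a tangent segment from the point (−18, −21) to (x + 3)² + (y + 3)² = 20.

With centre O = (−3, −3), |OP|² = 549 and r² = 20.
By the tangent–radius right angle, tangent length = √(|PO|² − r²) = √529 = 23.

23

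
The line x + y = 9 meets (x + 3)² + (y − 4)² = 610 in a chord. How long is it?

The distance from (−3, 4) to the line is 8/√2, and r² = 610.
Chord = 2√(r² − d²) = 2·√(578) = 34√2.

34√2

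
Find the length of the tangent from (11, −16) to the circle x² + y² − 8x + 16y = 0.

√33

Centre (4, −8), r² = 80. |PO|² = (7)² + (−8)² = 113.
The tangent meets the radius at right angles, so tangent² = |PO|² − r² = 113 − 80 = 33.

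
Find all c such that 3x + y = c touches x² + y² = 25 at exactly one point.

c = ±5√10

For a tangent, require d(centre, line) = r = 5.
|3·0 + 1·0 − c| / √10 = 5
|c| = 5√10.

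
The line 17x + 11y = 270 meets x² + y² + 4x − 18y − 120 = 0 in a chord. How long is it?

Express y = (270 − 17x)/11 and substitute into the circle:
410x² − 5330x + 4920 = 0  ⟹  x² − 13x + 12 = 0
x = 12 or x = 1, giving (12, 6) and (1, 23).
|(12, 6) − (1, 23)| = √((11)² + (−17)²) = √410.

√410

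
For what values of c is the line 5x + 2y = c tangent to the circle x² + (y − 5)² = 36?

c = 10 ± 6√29

The line touches the circle iff its distance from (0, 5) is 6:
|5·0 + 2·5 − c| / √29 = 6
|c − (10)| = 6√29.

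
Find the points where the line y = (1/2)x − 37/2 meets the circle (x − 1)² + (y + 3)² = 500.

(−9, −23) and (23, −7)

From the line, y = (−37 + x)/2. Substituting:
5x² − 70x − 1035 = 0  ⟹  x² − 14x − 207 = 0
x = 23 or x = −9, giving (23, −7) and (−9, −23).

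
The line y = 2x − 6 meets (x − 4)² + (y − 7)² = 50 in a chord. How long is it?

6√5

The distance from (4, 7) to the line is 5/√5, and r² = 50.
Chord = 2√(r² − d²) = 2·√(45) = 6√5.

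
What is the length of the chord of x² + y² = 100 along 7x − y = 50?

10√2

The distance from (0, 0) to the line is 50/√50, and r² = 100.
Chord = 2√(r² − d²) = 2·√(50) = 10√2.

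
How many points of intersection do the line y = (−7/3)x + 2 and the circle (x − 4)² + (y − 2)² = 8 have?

Substituting the line into the circle gives 58x² − 72x + 72 = 0.
Discriminant = (−72)² − 4·58·(72) = −11520 < 0.
No real roots: the line does not meet the circle.

0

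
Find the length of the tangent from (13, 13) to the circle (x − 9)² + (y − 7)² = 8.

The centre is (9, 7) and r = 2√2. The square of the distance from P to the centre is 16 + 36 = 52.
By the tangent–radius right angle, tangent length = √(|PO|² − r²) = √44 = 2√11.

2√11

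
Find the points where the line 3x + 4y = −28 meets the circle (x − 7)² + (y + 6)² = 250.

From the line, y = (−28 − 3x)/4. Substituting:
25x² − 200x − 3200 = 0  ⟹  x² − 8x − 128 = 0
x = 16 or x = −8, giving (16, −19) and (−8, −1).

(−8, −1) and (16, −19)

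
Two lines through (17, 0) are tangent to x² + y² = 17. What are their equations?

x + 4y = 17 and x − 4y = 17

A line y − (0) = m(x − (17)) is tangent when its distance from (0, 0) is √17:
[m·(−17) − (0)]² = 17(m² + 1)
16m² − 1 = 0, so m = −1/4 or m = 1/4.
With m = −1/4: x + 4y = 17. With m = 1/4: x − 4y = 17.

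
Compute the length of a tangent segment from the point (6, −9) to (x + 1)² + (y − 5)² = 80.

√165

The centre is (−1, 5) and r = 4√5. The square of the distance from P to the centre is 49 + 196 = 245.
The tangent meets the radius at right angles, so tangent² = |PO|² − r² = 245 − 80 = 165.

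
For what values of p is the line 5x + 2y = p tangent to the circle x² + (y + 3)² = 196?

For a tangent, require d(centre, line) = r = 14.
|5·0 + 2·(−3) − p| / √29 = 14
|p − (−6)| = 14√29.

p = −6 ± 14√29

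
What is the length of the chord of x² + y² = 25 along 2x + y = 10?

Substitute y = −2x + 10:
5x² − 40x + 75 = 0  ⟹  x² − 8x + 15 = 0
x = 5 or x = 3, giving (5, 0) and (3, 4).
|(5, 0) − (3, 4)| = √((2)² + (−4)²) = 2√5.

2√5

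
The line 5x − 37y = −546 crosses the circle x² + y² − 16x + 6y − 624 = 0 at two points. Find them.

Substitute y = (546 + 5x)/37:
1394x² − 15334x − 434928 = 0  ⟹  x² − 11x − 312 = 0
x = 24 or x = −13, giving (24, 18) and (−13, 13).

(−13, 13) and (24, 18)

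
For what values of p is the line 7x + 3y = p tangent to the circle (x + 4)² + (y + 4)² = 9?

The line touches the circle iff its distance from (−4, −4) is 3:
|7·(−4) + 3·(−4) − p| / √58 = 3
|p − (−40)| = 3√58.

p = −40 ± 3√58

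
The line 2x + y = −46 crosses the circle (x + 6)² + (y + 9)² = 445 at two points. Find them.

(−24, 2) and (−8, −30)

From the line, y = −2x − 46. Substituting:
5x² + 160x + 960 = 0  ⟹  x² + 32x + 192 = 0
x = −8 or x = −24, giving (−8, −30) and (−24, 2).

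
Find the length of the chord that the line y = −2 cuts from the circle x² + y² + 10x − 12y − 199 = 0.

28

From the line, y = −2. Substituting:
x² + 10x − 171 = 0
x = 9 or x = −19, giving (9, −2) and (−19, −2).
|(9, −2) − (−19, −2)| = √((28)² + (0)²) = 28.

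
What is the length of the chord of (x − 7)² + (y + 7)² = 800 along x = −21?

8

The line gives x = −21. Substituting into the circle:
y² + 14y + 33 = 0
y = −3 or y = −11, giving (−21, −3) and (−21, −11).
Chord length = distance between (−21, −3) and (−21, −11) = √64 = 8.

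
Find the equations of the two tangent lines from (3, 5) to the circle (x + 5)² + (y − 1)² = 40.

A line y − (5) = m(x − (3)) is tangent when its distance from (−5, 1) is 2√10:
[m·(−8) − (−4)]² = 40(m² + 1)
3m² − 8m − 3 = 0, so m = −1/3 or m = 3.
Through (3, 5) these give x + 3y = 18 and 3x − y = 4.

x + 3y = 18 and 3x − y = 4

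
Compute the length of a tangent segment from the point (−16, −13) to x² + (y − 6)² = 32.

3√65

The centre is (0, 6) and r = 4√2. The square of the distance from P to the centre is 256 + 361 = 617.
By the tangent–radius right angle, tangent length = √(|PO|² − r²) = √585 = 3√65.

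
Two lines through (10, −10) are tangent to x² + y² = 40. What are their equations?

Write the tangent as mx − y + (−10 − m·(10)) = 0 and set its distance from the centre to 2√10:
[m·(−10) − (10)]² = 40(m² + 1)
3m² + 10m + 3 = 0, so m = −3 or m = −1/3.
Through (10, −10) these give 3x + y = 20 and x + 3y = −20.

3x + y = 20 and x + 3y = −20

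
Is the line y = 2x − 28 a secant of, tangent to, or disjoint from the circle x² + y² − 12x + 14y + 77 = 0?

disjoint

Substituting the line into the circle gives 5x² − 96x + 469 = 0.
Δ = 9216 − 9380 = −164.
No real roots: the line does not meet the circle.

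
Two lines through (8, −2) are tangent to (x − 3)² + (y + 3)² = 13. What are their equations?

3x − 2y = 28 and 2x + 3y = 10

A line y − (−2) = m(x − (8)) is tangent when its distance from (3, −3) is √13:
[m·(−5) − (−1)]² = 13(m² + 1)
6m² − 5m − 6 = 0, so m = 3/2 or m = −2/3.
With m = 3/2: 3x − 2y = 28. With m = −2/3: 2x + 3y = 10.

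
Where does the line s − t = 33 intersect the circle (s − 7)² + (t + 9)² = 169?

Express t = s − 33 and substitute into the circle:
2s² − 62s + 456 = 0  ⟹  s² − 31s + 228 = 0
s = 19 or s = 12, giving (19, −14) and (12, −21).

(12, −21) and (19, −14)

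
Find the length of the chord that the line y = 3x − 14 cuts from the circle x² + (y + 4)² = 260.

10√10

The distance from (0, −4) to the line is 10/√10, and r² = 260.
Half the chord is √(r² − d²) = √(250), so the full chord is 10√10.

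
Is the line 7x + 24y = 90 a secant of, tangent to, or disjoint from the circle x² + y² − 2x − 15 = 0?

Substituting the line into the circle gives 625x² − 2412x − 540 = 0.
Δ = 5817744 − (−1350000) = 7167744.
Two real roots: the line is a secant.

secant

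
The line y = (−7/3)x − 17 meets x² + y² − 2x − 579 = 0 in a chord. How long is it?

From the line, y = (−51 − 7x)/3. Substituting:
58x² + 696x − 2610 = 0  ⟹  x² + 12x − 45 = 0
x = 3 or x = −15, giving (3, −24) and (−15, 18).
|(3, −24) − (−15, 18)| = √((18)² + (−42)²) = 6√58.

6√58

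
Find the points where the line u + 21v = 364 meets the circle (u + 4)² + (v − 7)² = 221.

Substitute v = (364 − u)/21:
442u² + 3094u − 43316 = 0  ⟹  u² + 7u − 98 = 0
u = 7 or u = −14, giving (7, 17) and (−14, 18).

(−14, 18) and (7, 17)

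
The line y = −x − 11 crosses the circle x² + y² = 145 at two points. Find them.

Substitute y = −x − 11:
2x² + 22x − 24 = 0  ⟹  x² + 11x − 12 = 0
x = 1 or x = −12, giving (1, −12) and (−12, 1).

(−12, 1) and (1, −12)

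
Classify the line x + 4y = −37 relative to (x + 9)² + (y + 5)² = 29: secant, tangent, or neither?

secant

Substituting the line into the circle gives 17x² + 322x + 1121 = 0.
Discriminant = (322)² − 4·17·(1121) = 27456 > 0.
Two real roots: the line is a secant.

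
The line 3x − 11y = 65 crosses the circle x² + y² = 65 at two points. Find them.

(−4, −7) and (7, −4)

Substitute y = (−65 + 3x)/11:
130x² − 390x − 3640 = 0  ⟹  x² − 3x − 28 = 0
x = 7 or x = −4, giving (7, −4) and (−4, −7).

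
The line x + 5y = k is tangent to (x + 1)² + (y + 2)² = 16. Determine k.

The line touches the circle iff its distance from (−1, −2) is 4:
|1·(−1) + 5·(−2) − k| / √26 = 4
|k − (−11)| = 4√26.

k = −11 ± 4√26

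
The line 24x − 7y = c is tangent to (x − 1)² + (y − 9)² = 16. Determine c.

c = −139 or c = 61

For a tangent, require d(centre, line) = r = 4.
|24·1 − 7·9 − c| / √625 = 4
|c − (−39)| = 4·25, so c = 61 or c = −139.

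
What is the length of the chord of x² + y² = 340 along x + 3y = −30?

The distance from (0, 0) to the line is 30/√10, and r² = 340.
Half the chord is √(r² − d²) = √(250), so the full chord is 10√10.

10√10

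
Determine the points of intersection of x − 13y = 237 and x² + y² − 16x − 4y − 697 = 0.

(−10, −19) and (29, −16)

From the line, y = (−237 + x)/13. Substituting:
170x² − 3230x − 49300 = 0  ⟹  x² − 19x − 290 = 0
x = 29 or x = −10, giving (29, −16) and (−10, −19).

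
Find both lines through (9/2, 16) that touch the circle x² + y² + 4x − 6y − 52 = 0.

Let a tangent through (9/2, 16) have slope m. Its distance from (−2, 3) must equal √65:
[m·(−13/2) − (−13)]² = 65(m² + 1)
7m² + 52m − 32 = 0, so m = −8 or m = 4/7.
Through (9/2, 16) these give 8x + y = 52 and 4x − 7y = −94.

8x + y = 52 and 4x − 7y = −94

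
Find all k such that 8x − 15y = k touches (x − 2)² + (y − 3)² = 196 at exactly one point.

k = −267 or k = 209

For a tangent, require d(centre, line) = r = 14.
|8·2 − 15·3 − k| / √289 = 14
|k − (−29)| = 14·17, so k = 209 or k = −267.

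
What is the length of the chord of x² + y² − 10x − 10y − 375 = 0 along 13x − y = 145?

Substitute y = 13x − 145:
170x² − 3910x + 22100 = 0  ⟹  x² − 23x + 130 = 0
x = 13 or x = 10, giving (13, 24) and (10, −15).
Chord length = distance between (13, 24) and (10, −15) = √1530 = 3√170.

3√170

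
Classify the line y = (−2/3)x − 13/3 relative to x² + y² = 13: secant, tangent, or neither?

Substituting the line into the circle gives 13x² + 52x + 52 = 0.
Discriminant = (52)² − 4·13·(52) = 0.
A repeated root: the line is tangent.

tangent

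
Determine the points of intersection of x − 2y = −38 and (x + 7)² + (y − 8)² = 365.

Express y = (38 + x)/2 and substitute into the circle:
5x² + 100x − 780 = 0  ⟹  x² + 20x − 156 = 0
x = 6 or x = −26, giving (6, 22) and (−26, 6).

(−26, 6) and (6, 22)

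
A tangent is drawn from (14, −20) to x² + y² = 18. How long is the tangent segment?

17√2

Centre (0, 0), r² = 18. |PO|² = (14)² + (−20)² = 596.
Power of the point: PT² = |PO|² − r² = 578, so PT = 17√2.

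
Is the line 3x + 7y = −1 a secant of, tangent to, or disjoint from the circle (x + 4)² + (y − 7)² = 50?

secant

d² = (3·(−4) + 7·7 − (−1))²/58 = 722/29; r² = 50.
Since d² < r², the line cuts the circle twice.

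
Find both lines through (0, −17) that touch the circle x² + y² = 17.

4x + y = −17 and 4x − y = 17

Let a tangent through (0, −17) have slope m. Its distance from (0, 0) must equal √17:
(0m − (17))² = 17(m² + 1)
m² − 16 = 0, so m = −4 or m = 4.
With m = −4: 4x + y = −17. With m = 4: 4x − y = 17.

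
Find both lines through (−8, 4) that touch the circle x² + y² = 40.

Let a tangent through (−8, 4) have slope m. Its distance from (0, 0) must equal 2√10:
(8m − (−4))² = 40(m² + 1)
3m² + 8m − 3 = 0, so m = 1/3 or m = −3.
Through (−8, 4) these give x − 3y = −20 and 3x + y = −20.

x − 3y = −20 and 3x + y = −20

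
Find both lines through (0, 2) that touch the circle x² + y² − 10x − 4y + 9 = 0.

2x + y = 2 and 2x − y = −2

A line y − (2) = m(x − (0)) is tangent when its distance from (5, 2) is 2√5:
(5m − (0))² = 20(m² + 1)
m² − 4 = 0, so m = −2 or m = 2.
With m = −2: 2x + y = 2. With m = 2: 2x − y = −2.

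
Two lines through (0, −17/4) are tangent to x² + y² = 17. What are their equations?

x − 4y = 17 and x + 4y = −17

Write the tangent as mx − y + (−17/4 − m·(0)) = 0 and set its distance from the centre to √17:
(0m − (17/4))² = 17(m² + 1)
16m² − 1 = 0, so m = 1/4 or m = −1/4.
Through (0, −17/4) these give x − 4y = 17 and x + 4y = −17.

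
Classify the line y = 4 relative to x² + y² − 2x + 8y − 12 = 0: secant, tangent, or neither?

Substituting the line into the circle gives x² − 2x + 36 = 0.
Δ = 4 − 144 = −140.
No real roots: the line does not meet the circle.

neither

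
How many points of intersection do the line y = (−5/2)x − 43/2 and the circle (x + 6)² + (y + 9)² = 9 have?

2

Substituting the line into the circle gives 29x² + 298x + 733 = 0.
Discriminant = (298)² − 4·29·(733) = 3776 > 0.
Two real roots: the line is a secant.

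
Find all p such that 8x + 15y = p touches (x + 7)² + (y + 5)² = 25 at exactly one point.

The line touches the circle iff its distance from (−7, −5) is 5:
|8·(−7) + 15·(−5) − p| / √289 = 5
|p − (−131)| = 5·17, so p = −46 or p = −216.

p = −216 or p = −46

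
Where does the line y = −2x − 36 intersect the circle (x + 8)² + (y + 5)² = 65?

From the line, y = −2x − 36. Substituting:
5x² + 140x + 960 = 0  ⟹  x² + 28x + 192 = 0
x = −12 or x = −16, giving (−12, −12) and (−16, −4).

(−16, −4) and (−12, −12)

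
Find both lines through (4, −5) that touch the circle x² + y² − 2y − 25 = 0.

A line y − (−5) = m(x − (4)) is tangent when its distance from (0, 1) is √26:
[m·(−4) − (6)]² = 26(m² + 1)
5m² − 24m − 5 = 0, so m = 5 or m = −1/5.
With m = 5: 5x − y = 25. With m = −1/5: x + 5y = −21.

5x − y = 25 and x + 5y = −21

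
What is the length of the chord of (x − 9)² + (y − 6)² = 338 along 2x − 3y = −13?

The distance from (9, 6) to the line is 13/√13, and r² = 338.
Chord = 2√(r² − d²) = 2·√(325) = 10√13.

10√13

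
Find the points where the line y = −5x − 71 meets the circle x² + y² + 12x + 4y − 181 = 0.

Substitute y = −5x − 71:
26x² + 702x + 4576 = 0  ⟹  x² + 27x + 176 = 0
x = −11 or x = −16, giving (−11, −16) and (−16, 9).

(−16, 9) and (−11, −16)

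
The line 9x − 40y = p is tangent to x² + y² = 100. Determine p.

The line touches the circle iff its distance from (0, 0) is 10:
|9·0 − 40·0 − p| / √1681 = 10
|p| = 10·41, so p = 410 or p = −410.

p = −410 or p = 410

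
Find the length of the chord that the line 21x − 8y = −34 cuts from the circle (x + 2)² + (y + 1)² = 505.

2√505

Express y = (34 + 21x)/8 and substitute into the circle:
505x² + 2020x − 30300 = 0  ⟹  x² + 4x − 60 = 0
x = 6 or x = −10, giving (6, 20) and (−10, −22).
|(6, 20) − (−10, −22)| = √((16)² + (42)²) = 2√505.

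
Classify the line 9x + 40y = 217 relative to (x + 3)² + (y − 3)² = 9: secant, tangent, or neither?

neither

Substituting the line into the circle gives 1681x² + 7854x + 9409 = 0.
Discriminant = (7854)² − 4·1681·(9409) = −1580800 < 0.
No real roots: the line does not meet the circle.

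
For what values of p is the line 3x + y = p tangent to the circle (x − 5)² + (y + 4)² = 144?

p = 11 ± 12√10

For a tangent, require d(centre, line) = r = 12.
|3·5 + 1·(−4) − p| / √10 = 12
|p − (11)| = 12√10.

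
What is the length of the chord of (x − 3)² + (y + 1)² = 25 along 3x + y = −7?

√10

The distance from (3, −1) to the line is 15/√10, and r² = 25.
Half the chord is √(r² − d²) = √(5/2), so the full chord is √10.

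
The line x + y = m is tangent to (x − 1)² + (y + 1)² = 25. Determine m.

m = ±5√2

The line touches the circle iff its distance from (1, −1) is 5:
|1·1 + 1·(−1) − m| / √2 = 5
|m| = 5√2.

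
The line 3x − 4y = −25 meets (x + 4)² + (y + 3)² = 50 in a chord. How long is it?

The distance from (−4, −3) to the line is 25/√25, and r² = 50.
Chord = 2√(r² − d²) = 2·√(25) = 10.

10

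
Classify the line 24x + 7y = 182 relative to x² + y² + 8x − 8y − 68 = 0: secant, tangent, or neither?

tangent

Substituting the line into the circle gives 625x² − 7000x + 19600 = 0.
Discriminant = (−7000)² − 4·625·(19600) = 0.
A repeated root: the line is tangent.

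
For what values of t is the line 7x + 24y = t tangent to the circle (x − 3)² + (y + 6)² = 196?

Tangency holds when the distance from the centre (3, −6) to the line equals the radius 14:
|7·3 + 24·(−6) − t| / √625 = 14
|t − (−123)| = 14·25, so t = 227 or t = −473.

t = −473 or t = 227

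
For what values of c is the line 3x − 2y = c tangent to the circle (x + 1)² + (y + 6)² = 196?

c = 9 ± 14√13

Tangency holds when the distance from the centre (−1, −6) to the line equals the radius 14:
|3·(−1) − 2·(−6) − c| / √13 = 14
|c − (9)| = 14√13.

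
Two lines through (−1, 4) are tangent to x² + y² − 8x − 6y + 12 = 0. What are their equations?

A line y − (4) = m(x − (−1)) is tangent when its distance from (4, 3) is √13:
(5m − (−1))² = 13(m² + 1)
6m² + 5m − 6 = 0, so m = 2/3 or m = −3/2.
With m = 2/3: 2x − 3y = −14. With m = −3/2: 3x + 2y = 5.

2x − 3y = −14 and 3x + 2y = 5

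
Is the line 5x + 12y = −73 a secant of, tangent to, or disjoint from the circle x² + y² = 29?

Substituting the line into the circle gives 169x² + 730x + 1153 = 0.
Δ = 532900 − 779428 = −246528.
No real roots: the line does not meet the circle.

disjoint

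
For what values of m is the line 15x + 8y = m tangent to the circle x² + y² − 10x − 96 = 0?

For a tangent, require d(centre, line) = r = 11.
|15·5 + 8·0 − m| / √289 = 11
|m − (75)| = 11·17, so m = 262 or m = −112.

m = −112 or m = 262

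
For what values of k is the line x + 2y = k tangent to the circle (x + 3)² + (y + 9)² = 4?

The line touches the circle iff its distance from (−3, −9) is 2:
|1·(−3) + 2·(−9) − k| / √5 = 2
|k − (−21)| = 2√5.

k = −21 ± 2√5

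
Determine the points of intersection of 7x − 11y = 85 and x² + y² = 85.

Express y = (−85 + 7x)/11 and substitute into the circle:
170x² − 1190x − 3060 = 0  ⟹  x² − 7x − 18 = 0
x = 9 or x = −2, giving (9, −2) and (−2, −9).

(−2, −9) and (9, −2)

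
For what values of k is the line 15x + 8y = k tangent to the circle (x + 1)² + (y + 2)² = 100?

The line touches the circle iff its distance from (−1, −2) is 10:
|15·(−1) + 8·(−2) − k| / √289 = 10
|k − (−31)| = 10·17, so k = 139 or k = −201.

k = −201 or k = 139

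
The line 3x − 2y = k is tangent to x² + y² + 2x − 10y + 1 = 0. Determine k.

Tangency holds when the distance from the centre (−1, 5) to the line equals the radius 5:
|3·(−1) − 2·5 − k| / √13 = 5
|k − (−13)| = 5√13.

k = −13 ± 5√13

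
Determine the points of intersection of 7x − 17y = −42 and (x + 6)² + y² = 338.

Express y = (42 + 7x)/17 and substitute into the circle:
338x² + 4056x − 85514 = 0  ⟹  x² + 12x − 253 = 0
x = 11 or x = −23, giving (11, 7) and (−23, −7).

(−23, −7) and (11, 7)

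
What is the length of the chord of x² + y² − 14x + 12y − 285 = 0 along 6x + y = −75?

2√37

The distance from (7, −6) to the line is 111/√37, and r² = 370.
Chord = 2√(r² − d²) = 2·√(37) = 2√37.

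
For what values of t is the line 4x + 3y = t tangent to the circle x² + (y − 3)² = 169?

Tangency holds when the distance from the centre (0, 3) to the line equals the radius 13:
|4·0 + 3·3 − t| / √25 = 13
|t − (9)| = 13·5, so t = 74 or t = −56.

t = −56 or t = 74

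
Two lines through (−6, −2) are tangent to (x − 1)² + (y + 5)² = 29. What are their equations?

A line y − (−2) = m(x − (−6)) is tangent when its distance from (1, −5) is √29:
(7m − (−3))² = 29(m² + 1)
10m² + 21m − 10 = 0, so m = 2/5 or m = −5/2.
With m = 2/5: 2x − 5y = −2. With m = −5/2: 5x + 2y = −34.

2x − 5y = −2 and 5x + 2y = −34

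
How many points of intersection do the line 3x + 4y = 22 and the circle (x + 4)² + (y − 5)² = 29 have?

Centre (−4, 5), r² = 29. Distance² from centre to line = (−14)²/25 = 196/25.
Since d² < r², the line cuts the circle twice.

2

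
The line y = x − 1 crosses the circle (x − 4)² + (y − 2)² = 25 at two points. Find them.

(0, −1) and (7, 6)

Express y = x − 1 and substitute into the circle:
2x² − 14x = 0  ⟹  x² − 7x = 0
x = 7 or x = 0, giving (7, 6) and (0, −1).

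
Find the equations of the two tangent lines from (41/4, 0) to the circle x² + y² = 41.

4x − 5y = 41 and 4x + 5y = 41

Let a tangent through (41/4, 0) have slope m. Its distance from (0, 0) must equal √41:
(−41/4m − (0))² = 41(m² + 1)
25m² − 16 = 0, so m = 4/5 or m = −4/5.
With m = 4/5: 4x − 5y = 41. With m = −4/5: 4x + 5y = 41.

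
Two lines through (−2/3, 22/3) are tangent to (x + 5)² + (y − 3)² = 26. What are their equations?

x + 5y = 36 and 5x + y = 4

Let a tangent through (−2/3, 22/3) have slope m. Its distance from (−5, 3) must equal √26:
(−13/3m − (−13/3))² = 26(m² + 1)
5m² + 26m + 5 = 0, so m = −1/5 or m = −5.
With m = −1/5: x + 5y = 36. With m = −5: 5x + y = 4.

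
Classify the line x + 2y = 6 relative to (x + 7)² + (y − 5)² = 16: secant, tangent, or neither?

secant

Substituting the line into the circle gives 5x² + 64x + 148 = 0.
Discriminant = (64)² − 4·5·(148) = 1136 > 0.
Two real roots: the line is a secant.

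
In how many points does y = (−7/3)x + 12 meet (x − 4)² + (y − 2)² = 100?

2

d² = (7·4 + 3·2 − (36))²/58 = 2/29; r² = 100.
Since d² < r², the line cuts the circle twice.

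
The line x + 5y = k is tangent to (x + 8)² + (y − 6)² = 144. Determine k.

Tangency holds when the distance from the centre (−8, 6) to the line equals the radius 12:
|1·(−8) + 5·6 − k| / √26 = 12
|k − (22)| = 12√26.

k = 22 ± 12√26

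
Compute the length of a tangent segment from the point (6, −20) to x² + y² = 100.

With centre O = (0, 0), |OP|² = 436 and r² = 100.
Power of the point: PT² = |PO|² − r² = 336, so PT = 4√21.

4√21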